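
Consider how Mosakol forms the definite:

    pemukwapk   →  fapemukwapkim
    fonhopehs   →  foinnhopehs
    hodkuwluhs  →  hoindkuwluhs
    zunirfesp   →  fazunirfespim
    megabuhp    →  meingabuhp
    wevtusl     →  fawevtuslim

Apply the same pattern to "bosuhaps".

fabosuhapsim

"bosuhaps" has second-to-last letter 'p'. The one such stem in the data (pemukwapk → fapemukwapkim) adds fa- … -im around the stem, so the same rule applies.
The other pattern: stems whose second-to-last letter is 'h' insert -in- after the first vowel.
So bosuhaps → fabosuhapsim.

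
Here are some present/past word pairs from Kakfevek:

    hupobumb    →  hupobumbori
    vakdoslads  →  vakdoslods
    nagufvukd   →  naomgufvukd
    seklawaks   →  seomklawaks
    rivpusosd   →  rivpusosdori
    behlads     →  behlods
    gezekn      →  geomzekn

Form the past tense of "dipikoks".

diompikoks

behlads and seklawaks both end in -s yet inflect differently (behlods, seomklawaks), so the final letter is not what conditions the rule; the second-to-last letter is.
"dipikoks" has second-to-last letter 'k'. The stems whose second-to-last letter is 'k' (nagufvukd → naomgufvukd, gezekn → geomzekn, seklawaks → seomklawaks) insert -om- after the first vowel.
So dipikoks → diompikoks.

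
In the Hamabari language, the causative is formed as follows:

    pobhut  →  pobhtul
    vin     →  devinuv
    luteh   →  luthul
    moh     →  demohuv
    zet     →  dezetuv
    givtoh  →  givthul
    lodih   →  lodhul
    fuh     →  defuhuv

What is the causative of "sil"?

luteh and moh both end in -h yet inflect differently (luthul, demohuv), so the final letter is not what conditions the rule; the number of vowels is.
"sil" has 1 vowel. The stems with 1 vowel (vin → devinuv, moh → demohuv, zet → dezetuv) add de- … -uv around the stem.
The other pattern: stems with 2 vowels delete the last vowel and add -ul.
So sil → desiluv.

desiluv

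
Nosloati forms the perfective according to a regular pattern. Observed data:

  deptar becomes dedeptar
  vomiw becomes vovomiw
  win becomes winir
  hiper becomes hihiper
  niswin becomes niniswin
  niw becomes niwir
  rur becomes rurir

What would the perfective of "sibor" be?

sisibor

rur and hiper both end in -r yet inflect differently (rurir, hihiper), so the final letter is not what conditions the rule; the number of vowels is.
"sibor" has 2 vowels. The stems with 2 vowels (hiper → hihiper, vomiw → vovomiw, niswin → niniswin) repeat the first consonant+vowel as a prefix.
So sibor → sisibor.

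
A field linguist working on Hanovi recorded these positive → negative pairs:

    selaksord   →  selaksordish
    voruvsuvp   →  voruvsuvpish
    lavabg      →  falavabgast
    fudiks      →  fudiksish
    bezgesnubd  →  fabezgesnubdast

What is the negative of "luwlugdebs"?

faluwlugdebsast

bezgesnubd and selaksord both end in -d yet inflect differently (fabezgesnubdast, selaksordish), so the final letter is not what conditions the rule; the second-to-last letter is.
"luwlugdebs" has second-to-last letter 'b'. The stems whose second-to-last letter is 'b' (lavabg → falavabgast, bezgesnubd → fabezgesnubdast) add fa- … -ast around the stem.
So luwlugdebs → faluwlugdebsast.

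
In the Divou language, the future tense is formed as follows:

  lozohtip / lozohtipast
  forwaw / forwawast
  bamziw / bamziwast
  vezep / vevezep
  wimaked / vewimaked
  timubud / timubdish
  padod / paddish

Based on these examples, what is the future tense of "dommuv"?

lozohtip and vezep both end in -p yet inflect differently (lozohtipast, vevezep), so the final letter is not what conditions the rule; the last vowel is.
"dommuv" has last vowel 'u'. The one such stem in the data (timubud → timubdish) deletes the last vowel and adds -ish (as does padod), so the same rule applies.
The other patterns: stems whose last vowel is 'a' or 'i' add -ast; stems whose last vowel is 'e' add the prefix ve-.
So dommuv → dommvish.

dommvish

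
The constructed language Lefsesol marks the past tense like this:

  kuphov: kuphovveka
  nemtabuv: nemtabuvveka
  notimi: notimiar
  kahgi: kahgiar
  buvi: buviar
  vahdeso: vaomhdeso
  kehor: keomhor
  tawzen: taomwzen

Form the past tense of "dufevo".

kuphov and vahdeso both have last vowel 'o' yet inflect differently (kuphovveka, vaomhdeso), so the last vowel is not what conditions the rule; the final letter is.
"dufevo" ends in -o. The one such stem in the data (vahdeso → vaomhdeso) inserts -om- after the first vowel (as do kehor, tawzen), so the same rule applies.
The other patterns: stems ending in -v double the final consonant and add -eka; stems ending in -i add -ar.
So dufevo → duomfevo.

duomfevo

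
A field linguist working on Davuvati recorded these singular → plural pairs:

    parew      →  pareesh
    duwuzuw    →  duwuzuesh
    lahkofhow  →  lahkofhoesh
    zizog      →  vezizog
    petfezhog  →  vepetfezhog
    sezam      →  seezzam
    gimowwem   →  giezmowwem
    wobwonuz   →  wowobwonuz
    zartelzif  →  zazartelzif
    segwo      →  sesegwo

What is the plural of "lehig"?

"lehig" ends in -g. The stems ending in -g (zizog → vezizog, petfezhog → vepetfezhog) add the prefix ve-.
So lehig → velehig.

velehig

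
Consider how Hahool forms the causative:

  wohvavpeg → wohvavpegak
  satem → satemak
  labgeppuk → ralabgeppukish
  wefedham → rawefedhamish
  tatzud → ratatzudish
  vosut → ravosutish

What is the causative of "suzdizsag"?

satem and wefedham both end in -m yet inflect differently (satemak, rawefedhamish), so the final letter is not what conditions the rule; the last vowel is.
"suzdizsag" has last vowel 'a'. The one such stem in the data (wefedham → rawefedhamish) adds ra- … -ish around the stem, so the same rule applies.
The other pattern: stems whose last vowel is 'e' add -ak.
So suzdizsag → rasuzdizsagish.

rasuzdizsagish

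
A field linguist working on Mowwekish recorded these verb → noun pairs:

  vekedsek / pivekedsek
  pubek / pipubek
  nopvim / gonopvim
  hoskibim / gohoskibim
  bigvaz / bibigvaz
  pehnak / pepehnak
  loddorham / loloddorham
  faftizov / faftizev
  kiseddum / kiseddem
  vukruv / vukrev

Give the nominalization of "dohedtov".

"dohedtov" has last vowel 'o'. The one such stem in the data (faftizov → faftizev) changes the last vowel to 'e' (as do kiseddum, vukruv), so the same rule applies.
The other patterns: stems whose last vowel is 'e' add the prefix pi-; stems whose last vowel is 'i' add the prefix go-; stems whose last vowel is 'a' repeat the first consonant+vowel as a prefix.
So dohedtov → dohedtev.

dohedtev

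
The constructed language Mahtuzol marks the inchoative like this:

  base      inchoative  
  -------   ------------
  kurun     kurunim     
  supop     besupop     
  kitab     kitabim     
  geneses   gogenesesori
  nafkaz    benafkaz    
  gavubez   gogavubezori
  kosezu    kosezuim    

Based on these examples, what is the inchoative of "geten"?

gavubez and nafkaz both end in -z yet inflect differently (gogavubezori, benafkaz), so the final letter is not what conditions the rule; the first letter is.
"geten" begins with g-. The stems beginning with g- (geneses → gogenesesori, gavubez → gogavubezori) add go- … -ori around the stem.
The other patterns: stems beginning with k- add -im; stems beginning with n- or s- add the prefix be-.
So geten → gogetenori.

gogetenori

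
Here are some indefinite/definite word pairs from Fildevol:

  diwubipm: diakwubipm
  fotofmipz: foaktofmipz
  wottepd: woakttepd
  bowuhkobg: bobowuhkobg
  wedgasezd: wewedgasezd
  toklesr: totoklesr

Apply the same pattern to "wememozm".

"wememozm" has second-to-last letter 'z'. The one such stem in the data (wedgasezd → wewedgasezd) repeats the first consonant+vowel as a prefix (as do bowuhkobg, toklesr), so the same rule applies.
The other pattern: stems whose second-to-last letter is 'p' insert -ak- after the first vowel.
So wememozm → wewememozm.

wewememozm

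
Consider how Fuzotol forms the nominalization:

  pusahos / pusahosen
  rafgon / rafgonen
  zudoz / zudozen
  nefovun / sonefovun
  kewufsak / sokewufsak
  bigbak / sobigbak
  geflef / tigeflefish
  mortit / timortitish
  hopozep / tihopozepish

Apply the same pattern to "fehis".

"fehis" has last vowel 'i'. The one such stem in the data (mortit → timortitish) adds ti- … -ish around the stem, so the same rule applies.
So fehis → tifehisish.

tifehisish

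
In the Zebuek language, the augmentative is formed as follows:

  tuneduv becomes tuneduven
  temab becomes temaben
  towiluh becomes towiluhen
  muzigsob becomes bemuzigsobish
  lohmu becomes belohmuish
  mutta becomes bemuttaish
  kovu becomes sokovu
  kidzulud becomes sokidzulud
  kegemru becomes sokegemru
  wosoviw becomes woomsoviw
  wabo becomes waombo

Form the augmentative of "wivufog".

wiomvufog

temab and muzigsob both end in -b yet inflect differently (temaben, bemuzigsobish), so the final letter is not what conditions the rule; the first letter is.
"wivufog" begins with w-. The stems beginning with w- (wosoviw → woomsoviw, wabo → waombo) insert -om- after the first vowel.
The other patterns: stems beginning with t- add -en; stems beginning with l- or m- add be- … -ish around the stem; stems beginning with k- add the prefix so-.
So wivufog → wiomvufog.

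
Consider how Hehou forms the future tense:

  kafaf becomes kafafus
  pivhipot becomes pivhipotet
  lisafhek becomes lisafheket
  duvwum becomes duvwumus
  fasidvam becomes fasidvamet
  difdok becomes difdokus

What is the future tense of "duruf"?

"duruf" has 2 vowels. The stems with 2 vowels (difdok → difdokus, kafaf → kafafus, duvwum → duvwumus) add -us.
The other pattern: stems with 3 vowels add -et.
So duruf → durufus.

durufus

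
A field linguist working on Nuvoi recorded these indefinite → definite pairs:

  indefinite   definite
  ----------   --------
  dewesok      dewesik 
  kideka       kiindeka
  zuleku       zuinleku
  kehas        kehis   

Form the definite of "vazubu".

vainzubu

kehas and kideka both have last vowel 'a' yet inflect differently (kehis, kiindeka), so the last vowel is not what conditions the rule; whether the stem ends in a vowel or a consonant is.
"vazubu" ends in a vowel. The stems ending in a vowel (zuleku → zuinleku, kideka → kiindeka) insert -in- after the first vowel.
The other pattern: stems ending in a consonant change the last vowel to 'i'.
So vazubu → vainzubu.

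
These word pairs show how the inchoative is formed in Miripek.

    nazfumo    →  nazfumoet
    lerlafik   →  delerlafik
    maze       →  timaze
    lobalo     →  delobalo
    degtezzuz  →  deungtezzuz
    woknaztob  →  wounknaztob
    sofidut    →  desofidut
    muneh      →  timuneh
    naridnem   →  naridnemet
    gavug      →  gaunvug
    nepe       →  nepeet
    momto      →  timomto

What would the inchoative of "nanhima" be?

nazfumo and momto both end in -o yet inflect differently (nazfumoet, timomto), so the final letter is not what conditions the rule; the first letter is.
"nanhima" begins with n-. The stems beginning with n- (nepe → nepeet, nazfumo → nazfumoet, naridnem → naridnemet) add -et.
The other patterns: stems beginning with m- add the prefix ti-; stems beginning with l- or s- add the prefix de-; stems beginning with d-, g- or w- insert -un- after the first vowel.
So nanhima → nanhimaet.

nanhimaet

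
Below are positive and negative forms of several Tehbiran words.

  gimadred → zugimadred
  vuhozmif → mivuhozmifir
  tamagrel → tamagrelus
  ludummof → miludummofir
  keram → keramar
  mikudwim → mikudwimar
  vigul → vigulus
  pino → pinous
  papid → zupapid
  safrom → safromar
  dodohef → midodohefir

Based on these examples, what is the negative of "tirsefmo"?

tirsefmous

mikudwim and papid both have last vowel 'i' yet inflect differently (mikudwimar, zupapid), so the last vowel is not what conditions the rule; the final letter is.
"tirsefmo" ends in -o. The one such stem in the data (pino → pinous) adds -us, so the same rule applies.
The other patterns: stems ending in -m add -ar; stems ending in -d add the prefix zu-; stems ending in -f add mi- … -ir around the stem.
So tirsefmo → tirsefmous.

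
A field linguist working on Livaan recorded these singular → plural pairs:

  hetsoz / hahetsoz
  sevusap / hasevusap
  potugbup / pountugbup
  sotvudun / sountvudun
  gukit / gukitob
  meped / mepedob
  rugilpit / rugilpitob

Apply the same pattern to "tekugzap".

hatekugzap

sevusap and potugbup both end in -p yet inflect differently (hasevusap, pountugbup), so the final letter is not what conditions the rule; the last vowel is.
"tekugzap" has last vowel 'a'. The one such stem in the data (sevusap → hasevusap) adds the prefix ha-, so the same rule applies.
The other patterns: stems whose last vowel is 'u' insert -un- after the first vowel; stems whose last vowel is 'e' or 'i' add -ob.
So tekugzap → hatekugzap.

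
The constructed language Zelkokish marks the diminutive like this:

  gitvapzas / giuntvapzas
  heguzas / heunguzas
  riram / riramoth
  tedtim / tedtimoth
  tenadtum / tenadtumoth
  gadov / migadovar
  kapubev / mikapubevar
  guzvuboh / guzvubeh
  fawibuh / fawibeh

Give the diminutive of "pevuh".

gitvapzas and riram both have last vowel 'a' yet inflect differently (giuntvapzas, riramoth), so the last vowel is not what conditions the rule; the final letter is.
"pevuh" ends in -h. The stems ending in -h (guzvuboh → guzvubeh, fawibuh → fawibeh) change the last vowel to 'e'.
The other patterns: stems ending in -s insert -un- after the first vowel; stems ending in -m add -oth; stems ending in -v add mi- … -ar around the stem.
So pevuh → peveh.

peveh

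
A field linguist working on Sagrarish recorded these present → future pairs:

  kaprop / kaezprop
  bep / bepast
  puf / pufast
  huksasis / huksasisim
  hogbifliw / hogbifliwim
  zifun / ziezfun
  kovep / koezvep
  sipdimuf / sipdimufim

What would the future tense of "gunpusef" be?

gunpusefim

bep and kaprop both end in -p yet inflect differently (bepast, kaezprop), so the final letter is not what conditions the rule; the number of vowels is.
"gunpusef" has 3 vowels. The stems with 3 vowels (huksasis → huksasisim, sipdimuf → sipdimufim, hogbifliw → hogbifliwim) add -im.
So gunpusef → gunpusefim.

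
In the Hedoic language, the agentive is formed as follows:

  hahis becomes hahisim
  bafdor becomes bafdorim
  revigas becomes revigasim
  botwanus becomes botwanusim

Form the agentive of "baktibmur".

Every pair shown (hahis → hahisim, bafdor → bafdorim, revigas → revigasim, …) follows the same rule: add -im.
So baktibmur → baktibmurim.

baktibmurim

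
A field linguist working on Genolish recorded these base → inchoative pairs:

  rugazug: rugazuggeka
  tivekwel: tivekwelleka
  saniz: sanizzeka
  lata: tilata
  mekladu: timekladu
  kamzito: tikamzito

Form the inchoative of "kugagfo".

"kugagfo" ends in a vowel. The stems ending in a vowel (lata → tilata, mekladu → timekladu, kamzito → tikamzito) add the prefix ti-.
The other pattern: stems ending in a consonant double the final consonant and add -eka.
So kugagfo → tikugagfo.

tikugagfo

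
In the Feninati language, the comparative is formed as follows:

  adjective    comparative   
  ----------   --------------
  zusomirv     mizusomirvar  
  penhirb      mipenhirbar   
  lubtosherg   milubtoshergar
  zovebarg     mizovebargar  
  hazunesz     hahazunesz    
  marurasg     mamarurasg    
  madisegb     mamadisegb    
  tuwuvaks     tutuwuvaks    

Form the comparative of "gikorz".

lubtosherg and marurasg both end in -g yet inflect differently (milubtoshergar, mamarurasg), so the final letter is not what conditions the rule; the second-to-last letter is.
"gikorz" has second-to-last letter 'r'. The stems whose second-to-last letter is 'r' (zusomirv → mizusomirvar, penhirb → mipenhirbar, lubtosherg → milubtoshergar) add mi- … -ar around the stem.
So gikorz → migikorzar.

migikorzar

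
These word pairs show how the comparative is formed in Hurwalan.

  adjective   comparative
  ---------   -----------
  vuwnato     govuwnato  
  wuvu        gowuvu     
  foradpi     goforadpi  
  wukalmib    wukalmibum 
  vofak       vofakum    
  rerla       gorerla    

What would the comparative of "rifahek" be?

rifahekum

"rifahek" ends in a consonant. The stems ending in a consonant (vofak → vofakum, wukalmib → wukalmibum) add -um.
So rifahek → rifahekum.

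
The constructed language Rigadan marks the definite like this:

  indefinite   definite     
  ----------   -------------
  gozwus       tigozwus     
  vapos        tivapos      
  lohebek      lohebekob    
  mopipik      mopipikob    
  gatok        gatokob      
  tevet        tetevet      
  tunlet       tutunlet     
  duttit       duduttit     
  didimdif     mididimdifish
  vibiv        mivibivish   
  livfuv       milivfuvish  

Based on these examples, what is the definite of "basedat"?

vapos and gatok both have last vowel 'o' yet inflect differently (tivapos, gatokob), so the last vowel is not what conditions the rule; the final letter is.
"basedat" ends in -t. The stems ending in -t (tevet → tetevet, tunlet → tutunlet, duttit → duduttit) repeat the first consonant+vowel as a prefix.
The other patterns: stems ending in -s add the prefix ti-; stems ending in -k add -ob; stems ending in -f or -v add mi- … -ish around the stem.
So basedat → babasedat.

babasedat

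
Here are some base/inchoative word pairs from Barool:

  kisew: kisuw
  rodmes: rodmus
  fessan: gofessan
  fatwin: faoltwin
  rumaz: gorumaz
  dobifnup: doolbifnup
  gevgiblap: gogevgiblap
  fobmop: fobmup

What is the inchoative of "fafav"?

gofafav

gevgiblap and fobmop both end in -p yet inflect differently (gogevgiblap, fobmup), so the final letter is not what conditions the rule; the last vowel is.
"fafav" has last vowel 'a'. The stems whose last vowel is 'a' (rumaz → gorumaz, gevgiblap → gogevgiblap, fessan → gofessan) add the prefix go-.
The other patterns: stems whose last vowel is 'e' or 'o' change the last vowel to 'u'; stems whose last vowel is 'i' or 'u' insert -ol- after the first vowel.
So fafav → gofafav.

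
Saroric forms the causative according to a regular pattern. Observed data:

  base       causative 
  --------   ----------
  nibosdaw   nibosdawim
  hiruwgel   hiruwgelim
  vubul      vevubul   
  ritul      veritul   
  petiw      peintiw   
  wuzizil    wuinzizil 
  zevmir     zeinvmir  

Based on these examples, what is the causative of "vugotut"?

"vugotut" has last vowel 'u'. The stems whose last vowel is 'u' (vubul → vevubul, ritul → veritul) add the prefix ve-.
So vugotut → vevugotut.

vevugotut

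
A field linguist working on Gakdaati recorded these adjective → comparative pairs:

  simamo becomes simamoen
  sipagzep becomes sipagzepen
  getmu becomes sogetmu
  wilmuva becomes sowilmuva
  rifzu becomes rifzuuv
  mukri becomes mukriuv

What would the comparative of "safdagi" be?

safdagien

getmu and rifzu both end in -u yet inflect differently (sogetmu, rifzuuv), so the final letter is not what conditions the rule; the first letter is.
"safdagi" begins with s-. The stems beginning with s- (simamo → simamoen, sipagzep → sipagzepen) add -en.
The other patterns: stems beginning with g- or w- add the prefix so-; stems beginning with m- or r- add -uv.
So safdagi → safdagien.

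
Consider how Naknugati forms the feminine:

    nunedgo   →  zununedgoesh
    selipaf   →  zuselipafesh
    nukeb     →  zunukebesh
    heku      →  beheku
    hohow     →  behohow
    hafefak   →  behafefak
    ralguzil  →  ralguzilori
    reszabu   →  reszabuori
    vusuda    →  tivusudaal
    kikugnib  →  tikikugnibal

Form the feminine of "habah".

behabah

heku and reszabu both end in -u yet inflect differently (beheku, reszabuori), so the final letter is not what conditions the rule; the first letter is.
"habah" begins with h-. The stems beginning with h- (heku → beheku, hohow → behohow, hafefak → behafefak) add the prefix be-.
So habah → behabah.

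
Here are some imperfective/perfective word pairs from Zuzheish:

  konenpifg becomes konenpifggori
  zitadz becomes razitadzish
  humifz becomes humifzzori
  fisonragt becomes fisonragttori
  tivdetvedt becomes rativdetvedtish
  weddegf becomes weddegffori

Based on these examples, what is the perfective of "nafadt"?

tivdetvedt and fisonragt both end in -t yet inflect differently (rativdetvedtish, fisonragttori), so the final letter is not what conditions the rule; the second-to-last letter is.
"nafadt" has second-to-last letter 'd'. The stems whose second-to-last letter is 'd' (tivdetvedt → rativdetvedtish, zitadz → razitadzish) add ra- … -ish around the stem.
The other pattern: stems whose second-to-last letter is 'f' or 'g' double the final consonant and add -ori.
So nafadt → ranafadtish.

ranafadtish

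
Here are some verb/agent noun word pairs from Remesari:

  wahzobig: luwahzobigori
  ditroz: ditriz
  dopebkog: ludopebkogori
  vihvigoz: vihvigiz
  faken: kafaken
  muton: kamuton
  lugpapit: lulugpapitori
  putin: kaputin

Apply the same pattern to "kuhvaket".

lukuhvaketori

muton and ditroz both have last vowel 'o' yet inflect differently (kamuton, ditriz), so the last vowel is not what conditions the rule; the final letter is.
"kuhvaket" ends in -t. The one such stem in the data (lugpapit → lulugpapitori) adds lu- … -ori around the stem, so the same rule applies.
So kuhvaket → lukuhvaketori.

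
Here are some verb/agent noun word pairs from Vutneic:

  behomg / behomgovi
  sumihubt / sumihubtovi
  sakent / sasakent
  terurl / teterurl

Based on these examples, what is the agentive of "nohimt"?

sakent and sumihubt both end in -t yet inflect differently (sasakent, sumihubtovi), so the final letter is not what conditions the rule; the second-to-last letter is.
"nohimt" has second-to-last letter 'm'. The one such stem in the data (behomg → behomgovi) adds -ovi, so the same rule applies.
So nohimt → nohimtovi.

nohimtovi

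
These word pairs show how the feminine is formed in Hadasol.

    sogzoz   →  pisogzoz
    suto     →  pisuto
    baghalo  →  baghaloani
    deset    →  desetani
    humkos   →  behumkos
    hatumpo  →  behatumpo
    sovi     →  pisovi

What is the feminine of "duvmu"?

duvmuani

"duvmu" begins with d-. The one such stem in the data (deset → desetani) adds -ani, so the same rule applies.
The other patterns: stems beginning with s- add the prefix pi-; stems beginning with h- add the prefix be-.
So duvmu → duvmuani.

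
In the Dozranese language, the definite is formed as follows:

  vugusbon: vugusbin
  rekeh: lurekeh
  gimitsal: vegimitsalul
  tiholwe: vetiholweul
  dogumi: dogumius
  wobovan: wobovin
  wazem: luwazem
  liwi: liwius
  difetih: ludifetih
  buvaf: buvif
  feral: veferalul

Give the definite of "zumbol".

"zumbol" ends in -l. The stems ending in -l (gimitsal → vegimitsalul, feral → veferalul) add ve- … -ul around the stem.
So zumbol → vezumbolul.

vezumbolul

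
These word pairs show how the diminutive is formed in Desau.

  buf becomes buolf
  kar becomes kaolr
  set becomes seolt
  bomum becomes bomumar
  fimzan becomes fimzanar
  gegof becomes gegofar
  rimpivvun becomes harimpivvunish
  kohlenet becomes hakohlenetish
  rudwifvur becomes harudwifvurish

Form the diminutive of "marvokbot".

hamarvokbotish

"marvokbot" has 3 vowels. The stems with 3 vowels (rimpivvun → harimpivvunish, kohlenet → hakohlenetish, rudwifvur → harudwifvurish) add ha- … -ish around the stem.
So marvokbot → hamarvokbotish.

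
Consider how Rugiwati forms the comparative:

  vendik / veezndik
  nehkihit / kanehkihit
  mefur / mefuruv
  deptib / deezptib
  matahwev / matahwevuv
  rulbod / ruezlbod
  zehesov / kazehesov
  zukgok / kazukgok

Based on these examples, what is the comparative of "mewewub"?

mewewubuv

matahwev and zehesov both end in -v yet inflect differently (matahwevuv, kazehesov), so the final letter is not what conditions the rule; the first letter is.
"mewewub" begins with m-. The stems beginning with m- (matahwev → matahwevuv, mefur → mefuruv) add -uv.
The other patterns: stems beginning with n- or z- add the prefix ka-; stems beginning with d-, r- or v- insert -ez- after the first vowel.
So mewewub → mewewubuv.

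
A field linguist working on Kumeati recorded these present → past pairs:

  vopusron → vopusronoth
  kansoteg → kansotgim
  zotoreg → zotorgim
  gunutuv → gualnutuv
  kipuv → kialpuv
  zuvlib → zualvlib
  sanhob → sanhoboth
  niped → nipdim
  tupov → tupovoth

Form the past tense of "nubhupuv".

tupov and kipuv both end in -v yet inflect differently (tupovoth, kialpuv), so the final letter is not what conditions the rule; the last vowel is.
"nubhupuv" has last vowel 'u'. The stems whose last vowel is 'u' (kipuv → kialpuv, gunutuv → gualnutuv) insert -al- after the first vowel.
So nubhupuv → nualbhupuv.

nualbhupuv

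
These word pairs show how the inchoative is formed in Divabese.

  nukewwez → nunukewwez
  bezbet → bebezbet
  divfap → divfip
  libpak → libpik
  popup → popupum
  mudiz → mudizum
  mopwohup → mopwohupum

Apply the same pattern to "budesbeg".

bubudesbeg

divfap and popup both end in -p yet inflect differently (divfip, popupum), so the final letter is not what conditions the rule; the last vowel is.
"budesbeg" has last vowel 'e'. The stems whose last vowel is 'e' (nukewwez → nunukewwez, bezbet → bebezbet) repeat the first consonant+vowel as a prefix.
The other patterns: stems whose last vowel is 'a' change the last vowel to 'i'; stems whose last vowel is 'i' or 'u' add -um.
So budesbeg → bubudesbeg.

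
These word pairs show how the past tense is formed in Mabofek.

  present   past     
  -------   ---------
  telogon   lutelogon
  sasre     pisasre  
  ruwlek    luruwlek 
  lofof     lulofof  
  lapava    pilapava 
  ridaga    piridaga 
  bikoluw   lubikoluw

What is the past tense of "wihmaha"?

piwihmaha

sasre and ruwlek both have last vowel 'e' yet inflect differently (pisasre, luruwlek), so the last vowel is not what conditions the rule; whether the stem ends in a vowel or a consonant is.
"wihmaha" ends in a vowel. The stems ending in a vowel (ridaga → piridaga, sasre → pisasre, lapava → pilapava) add the prefix pi-.
So wihmaha → piwihmaha.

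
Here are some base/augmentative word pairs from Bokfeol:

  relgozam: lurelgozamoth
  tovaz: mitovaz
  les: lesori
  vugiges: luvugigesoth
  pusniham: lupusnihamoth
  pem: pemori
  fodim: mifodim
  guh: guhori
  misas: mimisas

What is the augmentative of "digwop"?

midigwop

pem and fodim both end in -m yet inflect differently (pemori, mifodim), so the final letter is not what conditions the rule; the number of vowels is.
"digwop" has 2 vowels. The stems with 2 vowels (tovaz → mitovaz, fodim → mifodim, misas → mimisas) add the prefix mi-.
The other patterns: stems with 1 vowel add -ori; stems with 3 vowels add lu- … -oth around the stem.
So digwop → midigwop.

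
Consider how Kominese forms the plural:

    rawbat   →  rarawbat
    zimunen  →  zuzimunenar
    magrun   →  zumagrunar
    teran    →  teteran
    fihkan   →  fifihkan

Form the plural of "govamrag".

fihkan and zimunen both end in -n yet inflect differently (fifihkan, zuzimunenar), so the final letter is not what conditions the rule; the last vowel is.
"govamrag" has last vowel 'a'. The stems whose last vowel is 'a' (rawbat → rarawbat, fihkan → fifihkan, teran → teteran) repeat the first consonant+vowel as a prefix.
So govamrag → gogovamrag.

gogovamrag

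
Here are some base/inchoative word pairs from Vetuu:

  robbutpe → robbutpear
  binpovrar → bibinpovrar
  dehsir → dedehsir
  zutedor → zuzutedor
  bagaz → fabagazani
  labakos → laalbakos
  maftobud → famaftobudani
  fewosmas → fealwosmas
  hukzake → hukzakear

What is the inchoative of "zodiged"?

fewosmas and binpovrar both have last vowel 'a' yet inflect differently (fealwosmas, bibinpovrar), so the last vowel is not what conditions the rule; the final letter is.
"zodiged" ends in -d. The one such stem in the data (maftobud → famaftobudani) adds fa- … -ani around the stem, so the same rule applies.
The other patterns: stems ending in -e add -ar; stems ending in -s insert -al- after the first vowel; stems ending in -r repeat the first consonant+vowel as a prefix.
So zodiged → fazodigedani.

fazodigedani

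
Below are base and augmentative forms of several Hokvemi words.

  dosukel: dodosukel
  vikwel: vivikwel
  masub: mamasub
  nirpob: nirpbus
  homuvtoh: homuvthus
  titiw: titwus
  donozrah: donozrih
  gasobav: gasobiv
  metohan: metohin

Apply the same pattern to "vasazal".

masub and nirpob both end in -b yet inflect differently (mamasub, nirpbus), so the final letter is not what conditions the rule; the last vowel is.
"vasazal" has last vowel 'a'. The stems whose last vowel is 'a' (donozrah → donozrih, gasobav → gasobiv, metohan → metohin) change the last vowel to 'i'.
So vasazal → vasazil.

vasazil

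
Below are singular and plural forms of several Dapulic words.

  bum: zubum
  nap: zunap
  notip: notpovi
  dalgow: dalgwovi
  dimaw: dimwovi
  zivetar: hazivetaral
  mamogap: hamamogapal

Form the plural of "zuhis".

nap and notip both end in -p yet inflect differently (zunap, notpovi), so the final letter is not what conditions the rule; the number of vowels is.
"zuhis" has 2 vowels. The stems with 2 vowels (notip → notpovi, dalgow → dalgwovi, dimaw → dimwovi) delete the last vowel and add -ovi.
The other patterns: stems with 1 vowel add the prefix zu-; stems with 3 vowels add ha- … -al around the stem.
So zuhis → zuhsovi.

zuhsovi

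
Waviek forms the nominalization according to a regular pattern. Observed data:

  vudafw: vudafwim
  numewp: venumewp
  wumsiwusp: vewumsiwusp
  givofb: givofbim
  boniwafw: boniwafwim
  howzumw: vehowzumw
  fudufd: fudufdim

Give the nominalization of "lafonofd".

lafonofdim

vudafw and howzumw both end in -w yet inflect differently (vudafwim, vehowzumw), so the final letter is not what conditions the rule; the second-to-last letter is.
"lafonofd" has second-to-last letter 'f'. The stems whose second-to-last letter is 'f' (vudafw → vudafwim, givofb → givofbim, fudufd → fudufdim) add -im.
So lafonofd → lafonofdim.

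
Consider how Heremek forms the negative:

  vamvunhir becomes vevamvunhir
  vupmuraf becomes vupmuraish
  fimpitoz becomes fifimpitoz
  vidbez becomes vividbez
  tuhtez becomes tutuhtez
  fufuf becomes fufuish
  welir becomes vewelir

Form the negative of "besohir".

vebesohir

fufuf and fimpitoz both begin with f- yet inflect differently (fufuish, fifimpitoz), so the first letter is not what conditions the rule; the final letter is.
"besohir" ends in -r. The stems ending in -r (vamvunhir → vevamvunhir, welir → vewelir) add the prefix ve-.
The other patterns: stems ending in -f drop the final letter and add -ish; stems ending in -z repeat the first consonant+vowel as a prefix.
So besohir → vebesohir.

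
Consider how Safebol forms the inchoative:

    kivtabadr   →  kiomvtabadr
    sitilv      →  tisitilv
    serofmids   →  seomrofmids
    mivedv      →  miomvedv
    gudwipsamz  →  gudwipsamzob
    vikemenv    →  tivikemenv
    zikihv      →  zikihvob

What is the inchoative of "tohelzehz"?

sitilv and mivedv both end in -v yet inflect differently (tisitilv, miomvedv), so the final letter is not what conditions the rule; the second-to-last letter is.
"tohelzehz" has second-to-last letter 'h'. The one such stem in the data (zikihv → zikihvob) adds -ob, so the same rule applies.
The other patterns: stems whose second-to-last letter is 'l' or 'n' add the prefix ti-; stems whose second-to-last letter is 'd' insert -om- after the first vowel.
So tohelzehz → tohelzehzob.

tohelzehzob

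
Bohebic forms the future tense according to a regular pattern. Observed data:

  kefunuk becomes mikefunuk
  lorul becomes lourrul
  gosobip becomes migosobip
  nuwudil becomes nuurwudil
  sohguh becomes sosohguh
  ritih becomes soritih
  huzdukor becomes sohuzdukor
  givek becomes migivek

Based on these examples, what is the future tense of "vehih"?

kefunuk and sohguh both have last vowel 'u' yet inflect differently (mikefunuk, sosohguh), so the last vowel is not what conditions the rule; the final letter is.
"vehih" ends in -h. The stems ending in -h (sohguh → sosohguh, ritih → soritih) add the prefix so-.
The other patterns: stems ending in -k or -p add the prefix mi-; stems ending in -l insert -ur- after the first vowel.
So vehih → sovehih.

sovehih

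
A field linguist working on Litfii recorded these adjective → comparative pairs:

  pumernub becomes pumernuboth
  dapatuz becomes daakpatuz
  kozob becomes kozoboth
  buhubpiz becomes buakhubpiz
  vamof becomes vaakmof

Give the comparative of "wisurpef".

"wisurpef" ends in -f. The one such stem in the data (vamof → vaakmof) inserts -ak- after the first vowel (as do dapatuz, buhubpiz), so the same rule applies.
So wisurpef → wiaksurpef.

wiaksurpef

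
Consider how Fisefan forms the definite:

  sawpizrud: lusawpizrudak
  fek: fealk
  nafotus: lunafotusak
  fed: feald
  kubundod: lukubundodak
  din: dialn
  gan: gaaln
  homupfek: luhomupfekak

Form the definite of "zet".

zealt

"zet" has 1 vowel. The stems with 1 vowel (gan → gaaln, din → dialn, fek → fealk) insert -al- after the first vowel.
So zet → zealt.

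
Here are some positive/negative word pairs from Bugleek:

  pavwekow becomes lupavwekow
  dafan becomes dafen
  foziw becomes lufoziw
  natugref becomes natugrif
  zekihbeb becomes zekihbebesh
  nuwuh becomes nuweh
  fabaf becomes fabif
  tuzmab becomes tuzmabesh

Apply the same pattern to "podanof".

tuzmab and fabaf both have last vowel 'a' yet inflect differently (tuzmabesh, fabif), so the last vowel is not what conditions the rule; the final letter is.
"podanof" ends in -f. The stems ending in -f (fabaf → fabif, natugref → natugrif) change the last vowel to 'i'.
The other patterns: stems ending in -b add -esh; stems ending in -w add the prefix lu-; stems ending in -h or -n change the last vowel to 'e'.
So podanof → podanif.

podanif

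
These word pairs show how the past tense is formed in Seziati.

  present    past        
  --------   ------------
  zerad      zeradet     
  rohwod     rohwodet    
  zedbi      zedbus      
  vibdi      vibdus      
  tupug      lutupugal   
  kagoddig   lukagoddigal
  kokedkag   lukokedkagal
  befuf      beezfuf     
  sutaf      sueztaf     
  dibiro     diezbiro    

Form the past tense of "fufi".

fufus

zedbi and kagoddig both have last vowel 'i' yet inflect differently (zedbus, lukagoddigal), so the last vowel is not what conditions the rule; the final letter is.
"fufi" ends in -i. The stems ending in -i (zedbi → zedbus, vibdi → vibdus) drop the final letter and add -us.
So fufi → fufus.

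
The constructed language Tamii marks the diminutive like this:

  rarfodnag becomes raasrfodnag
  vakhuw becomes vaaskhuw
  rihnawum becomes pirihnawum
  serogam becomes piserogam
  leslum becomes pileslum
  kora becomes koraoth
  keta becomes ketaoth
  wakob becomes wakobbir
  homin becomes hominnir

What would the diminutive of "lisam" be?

vakhuw and rihnawum both have last vowel 'u' yet inflect differently (vaaskhuw, pirihnawum), so the last vowel is not what conditions the rule; the final letter is.
"lisam" ends in -m. The stems ending in -m (rihnawum → pirihnawum, serogam → piserogam, leslum → pileslum) add the prefix pi-.
So lisam → pilisam.

pilisam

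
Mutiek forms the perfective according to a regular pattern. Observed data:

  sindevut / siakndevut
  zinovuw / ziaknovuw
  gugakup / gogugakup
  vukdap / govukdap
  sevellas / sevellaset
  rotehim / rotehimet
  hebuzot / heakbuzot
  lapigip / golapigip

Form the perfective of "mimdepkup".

sindevut and gugakup both have last vowel 'u' yet inflect differently (siakndevut, gogugakup), so the last vowel is not what conditions the rule; the final letter is.
"mimdepkup" ends in -p. The stems ending in -p (gugakup → gogugakup, vukdap → govukdap, lapigip → golapigip) add the prefix go-.
So mimdepkup → gomimdepkup.

gomimdepkup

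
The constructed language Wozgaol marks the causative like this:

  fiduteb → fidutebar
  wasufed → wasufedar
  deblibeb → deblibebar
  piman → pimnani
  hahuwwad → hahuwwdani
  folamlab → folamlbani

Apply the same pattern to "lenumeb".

wasufed and hahuwwad both end in -d yet inflect differently (wasufedar, hahuwwdani), so the final letter is not what conditions the rule; the last vowel is.
"lenumeb" has last vowel 'e'. The stems whose last vowel is 'e' (fiduteb → fidutebar, wasufed → wasufedar, deblibeb → deblibebar) add -ar.
So lenumeb → lenumebar.

lenumebar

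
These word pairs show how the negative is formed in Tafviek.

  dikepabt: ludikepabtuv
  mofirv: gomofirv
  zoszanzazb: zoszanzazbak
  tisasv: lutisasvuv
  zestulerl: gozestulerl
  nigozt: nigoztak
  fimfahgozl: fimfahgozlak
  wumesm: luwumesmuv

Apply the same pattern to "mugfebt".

lumugfebtuv

fimfahgozl and zestulerl both end in -l yet inflect differently (fimfahgozlak, gozestulerl), so the final letter is not what conditions the rule; the second-to-last letter is.
"mugfebt" has second-to-last letter 'b'. The one such stem in the data (dikepabt → ludikepabtuv) adds lu- … -uv around the stem, so the same rule applies.
The other patterns: stems whose second-to-last letter is 'z' add -ak; stems whose second-to-last letter is 'r' add the prefix go-.
So mugfebt → lumugfebtuv.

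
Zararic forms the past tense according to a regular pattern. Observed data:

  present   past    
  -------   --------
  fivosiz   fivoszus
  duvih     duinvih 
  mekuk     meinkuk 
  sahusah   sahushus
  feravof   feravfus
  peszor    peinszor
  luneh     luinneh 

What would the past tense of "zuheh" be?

sahusah and luneh both end in -h yet inflect differently (sahushus, luinneh), so the final letter is not what conditions the rule; the number of vowels is.
"zuheh" has 2 vowels. The stems with 2 vowels (luneh → luinneh, peszor → peinszor, duvih → duinvih) insert -in- after the first vowel.
So zuheh → zuinheh.

zuinheh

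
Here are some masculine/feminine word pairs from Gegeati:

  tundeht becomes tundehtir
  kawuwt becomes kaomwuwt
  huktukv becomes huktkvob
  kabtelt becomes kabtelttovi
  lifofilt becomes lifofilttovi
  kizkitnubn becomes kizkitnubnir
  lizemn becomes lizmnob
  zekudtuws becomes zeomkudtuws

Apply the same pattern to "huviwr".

huomviwr

"huviwr" has second-to-last letter 'w'. The stems whose second-to-last letter is 'w' (kawuwt → kaomwuwt, zekudtuws → zeomkudtuws) insert -om- after the first vowel.
So huviwr → huomviwr.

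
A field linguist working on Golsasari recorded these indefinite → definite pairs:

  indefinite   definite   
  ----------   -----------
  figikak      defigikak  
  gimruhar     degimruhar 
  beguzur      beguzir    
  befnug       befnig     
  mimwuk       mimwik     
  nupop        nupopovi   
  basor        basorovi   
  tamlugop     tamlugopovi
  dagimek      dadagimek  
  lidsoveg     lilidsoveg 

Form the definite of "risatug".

risatig

gimruhar and beguzur both end in -r yet inflect differently (degimruhar, beguzir), so the final letter is not what conditions the rule; the last vowel is.
"risatug" has last vowel 'u'. The stems whose last vowel is 'u' (beguzur → beguzir, befnug → befnig, mimwuk → mimwik) change the last vowel to 'i'.
So risatug → risatig.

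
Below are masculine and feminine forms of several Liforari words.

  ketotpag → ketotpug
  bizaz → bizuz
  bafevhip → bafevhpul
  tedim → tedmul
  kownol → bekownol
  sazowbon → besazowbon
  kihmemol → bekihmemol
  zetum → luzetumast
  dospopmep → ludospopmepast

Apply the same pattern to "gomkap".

gomkup

tedim and zetum both end in -m yet inflect differently (tedmul, luzetumast), so the final letter is not what conditions the rule; the last vowel is.
"gomkap" has last vowel 'a'. The stems whose last vowel is 'a' (ketotpag → ketotpug, bizaz → bizuz) change the last vowel to 'u'.
So gomkap → gomkup.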